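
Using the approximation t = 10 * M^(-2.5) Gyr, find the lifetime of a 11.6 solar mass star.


t = 10 * M^(-2.5) = 10 * 11.6^(-2.5) = 0.0218

0.0218 Gyr


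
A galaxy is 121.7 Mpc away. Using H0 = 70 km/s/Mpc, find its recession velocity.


v = H0 * d = 70 * 121.7 = 8519.0

8519.0 km/s


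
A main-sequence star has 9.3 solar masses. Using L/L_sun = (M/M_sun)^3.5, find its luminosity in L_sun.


L/L_sun = (M/M_sun)^3.5 = 9.3^3.5 = 2452.9592

2452.9592 L_sun


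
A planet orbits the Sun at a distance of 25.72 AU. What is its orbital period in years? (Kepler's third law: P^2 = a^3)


P = a^(3/2) = 25.72^1.5 = 130.4387

130.4387 years


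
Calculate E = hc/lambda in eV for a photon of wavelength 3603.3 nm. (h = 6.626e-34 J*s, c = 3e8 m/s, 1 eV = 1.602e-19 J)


E = hc/lambda = 6.626e-34 * 3e8 / 3.603e-06 = 5.517e-20 J = 0.3444 eV

0.3444 eV


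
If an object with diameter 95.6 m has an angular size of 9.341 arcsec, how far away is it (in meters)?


D = size / theta_rad, theta_rad = 9.341 * pi/(180*3600) = 4.529e-05, D = 2.111e+06

2.111e+06 m


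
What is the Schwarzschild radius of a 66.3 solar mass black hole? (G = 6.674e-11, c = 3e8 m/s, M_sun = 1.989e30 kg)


M = 66.3 * 1.989e30 kg = 1.318707e+32 kg. rs = 2GM/c^2 = 2 * 6.674e-11 * 1.318707e+32 / (3e8)^2 = 195578.9004

195578.9004 m


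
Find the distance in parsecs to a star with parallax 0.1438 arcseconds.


d = 1/p = 1/0.1438 = 6.9541

6.9541 pc


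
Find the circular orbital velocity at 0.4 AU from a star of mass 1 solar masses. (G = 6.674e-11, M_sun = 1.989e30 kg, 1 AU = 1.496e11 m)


v = sqrt(GM/r) = sqrt(6.674e-11 * 1.989e+30 / 5.984e+10) = 47099.3269

47099.3269 m/s


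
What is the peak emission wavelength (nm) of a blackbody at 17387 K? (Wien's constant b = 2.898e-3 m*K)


lam_max = b / T = 2.898e-3 / 17387 = 1.667e-07 m = 166.6763 nm

166.6763 nm


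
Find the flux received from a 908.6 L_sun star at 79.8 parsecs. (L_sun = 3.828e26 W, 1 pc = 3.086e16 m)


F = L / (4*pi*d^2) = 3.478e+29 / (4*pi*(2.463e+18)^2) = 4.564e-09

4.564e-09 W/m^2


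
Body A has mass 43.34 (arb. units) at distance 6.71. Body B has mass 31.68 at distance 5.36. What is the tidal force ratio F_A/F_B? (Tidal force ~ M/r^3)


Ratio = (M1/r1^3) / (M2/r2^3) = (43.34/6.71^3) / (31.68/5.36^3) = 0.6973

0.6973


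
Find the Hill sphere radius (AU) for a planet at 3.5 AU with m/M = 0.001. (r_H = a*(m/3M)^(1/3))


r_H = a * (m/3M)^(1/3) = 3.5 * (0.001/3)^(1/3) = 0.2427

0.2427 AU


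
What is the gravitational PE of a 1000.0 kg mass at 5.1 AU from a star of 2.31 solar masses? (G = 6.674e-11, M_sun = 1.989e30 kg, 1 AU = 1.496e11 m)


M = 2.31 * 1.989e30 kg = 4.59459e+30 kg; r = 5.1 AU * 1.496e11 m/AU = 7.6296e+11 m. U = -GM*m/r = -(6.674e-11 * 4.59459e+30 * 1000.0) / 7.6296e+11 = -4.019e+11

-4.019e+11 J


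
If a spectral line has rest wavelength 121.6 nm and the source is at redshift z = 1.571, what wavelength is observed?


lam_obs = lam_emit * (1 + z) = 121.6 * (1 + 1.571) = 312.6336

312.6336 nm


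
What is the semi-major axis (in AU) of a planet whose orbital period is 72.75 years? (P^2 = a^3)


a = P^(2/3) = 72.75^(2/3) = 17.427

17.427 AU


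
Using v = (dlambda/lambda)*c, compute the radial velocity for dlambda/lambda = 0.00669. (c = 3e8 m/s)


v = (dlambda/lambda) * c = 0.00669 * 3e8 = 2.007e+06

2.007e+06 m/s


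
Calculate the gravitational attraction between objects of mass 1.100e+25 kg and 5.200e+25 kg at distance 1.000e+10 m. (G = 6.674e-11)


F = G*m1*m2/r^2 = 6.674e-11 * 1.100e+25 * 5.200e+25 / (1.000e+10)^2 = 6.674e-11 * 5.720e+50 / 1.000e+20 = 3.818e+20

3.818e+20 N


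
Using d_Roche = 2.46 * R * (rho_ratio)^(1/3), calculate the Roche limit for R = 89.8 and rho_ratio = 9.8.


d_Roche = 2.46 * 89.8 * 9.8^(1/3) = 472.7376

472.7376


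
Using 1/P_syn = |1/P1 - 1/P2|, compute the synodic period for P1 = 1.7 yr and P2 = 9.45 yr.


1/P_syn = |1/P1 - 1/P2| = |1/1.7 - 1/9.45| => P_syn = 2.0729

2.0729 years


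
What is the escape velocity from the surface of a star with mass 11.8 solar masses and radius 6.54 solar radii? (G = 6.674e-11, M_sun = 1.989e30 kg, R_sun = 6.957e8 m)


M = 11.8 * 1.989e30 kg = 2.34702e+31 kg; R = 6.54 * 6.957e8 m = 4.549878e+09 m. v_esc = sqrt(2GM/R) = sqrt(2 * 6.674e-11 * 2.34702e+31 / 4.549878e+09) = 829786.9843

829786.9843 m/s


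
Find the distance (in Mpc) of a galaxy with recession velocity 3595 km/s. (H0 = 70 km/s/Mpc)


d = v / H0 = 3595 / 70 = 51.3571

51.3571 Mpc


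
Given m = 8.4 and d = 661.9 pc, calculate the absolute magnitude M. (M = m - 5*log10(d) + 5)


M = m - 5*log10(d) + 5 = 8.4 - 5*log10(661.9) + 5 = -0.704

-0.704


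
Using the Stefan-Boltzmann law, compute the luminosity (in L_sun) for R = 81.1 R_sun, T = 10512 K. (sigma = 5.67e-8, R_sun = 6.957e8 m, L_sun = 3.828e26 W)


R = 81.1 * 6.957e8 m = 5.642127e+10 m. L = 4*pi*R^2*sigma*T^4 = 4*pi*(5.642127e+10)^2 * 5.67e-8 * 10512^4 = 2.769619109e+31 W. L/L_sun = 2.769619109e+31 / 3.828e26 = 72351.5964

72351.5964 L_sun


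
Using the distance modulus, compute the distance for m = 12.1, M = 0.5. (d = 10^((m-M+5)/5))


d = 10^((m - M + 5)/5) = 10^((12.1 - 0.5 + 5)/5) = 2089.2961

2089.2961 pc


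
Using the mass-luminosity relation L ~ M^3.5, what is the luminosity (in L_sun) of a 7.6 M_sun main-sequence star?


L/L_sun = (M/M_sun)^3.5 = 7.6^3.5 = 1210.1733

1210.1733 L_sun


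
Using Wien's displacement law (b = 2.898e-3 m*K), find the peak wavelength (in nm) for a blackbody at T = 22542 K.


lam_max = b / T = 2.898e-3 / 22542 = 1.286e-07 m = 128.56 nm

128.56 nm


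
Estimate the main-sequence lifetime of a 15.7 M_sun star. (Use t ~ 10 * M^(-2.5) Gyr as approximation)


t = 10 * M^(-2.5) = 10 * 15.7^(-2.5) = 0.0102

0.0102 Gyr


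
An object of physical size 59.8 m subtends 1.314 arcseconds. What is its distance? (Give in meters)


D = size / theta_rad, theta_rad = 1.314 * pi/(180*3600) = 6.370e-06, D = 9.387e+06

9.387e+06 m


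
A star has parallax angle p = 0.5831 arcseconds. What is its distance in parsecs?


d = 1/p = 1/0.5831 = 1.715

1.715 pc


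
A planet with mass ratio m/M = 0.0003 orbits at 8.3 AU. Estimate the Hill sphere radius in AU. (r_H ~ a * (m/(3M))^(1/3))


r_H = a * (m/3M)^(1/3) = 8.3 * (0.0003/3)^(1/3) = 0.3853

0.3853 AU


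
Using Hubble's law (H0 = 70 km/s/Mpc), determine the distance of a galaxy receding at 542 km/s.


d = v / H0 = 542 / 70 = 7.7429

7.7429 Mpc


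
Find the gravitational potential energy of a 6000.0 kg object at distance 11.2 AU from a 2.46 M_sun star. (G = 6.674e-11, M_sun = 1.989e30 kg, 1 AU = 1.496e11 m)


M = 2.46 * 1.989e30 kg = 4.89294e+30 kg; r = 11.2 AU * 1.496e11 m/AU = 1.67552e+12 m. U = -GM*m/r = -(6.674e-11 * 4.89294e+30 * 6000.0) / 1.67552e+12 = -1.169e+12

-1.169e+12 J


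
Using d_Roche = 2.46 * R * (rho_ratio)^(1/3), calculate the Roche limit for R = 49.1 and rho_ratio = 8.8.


d_Roche = 2.46 * 49.1 * 8.8^(1/3) = 249.37

249.37


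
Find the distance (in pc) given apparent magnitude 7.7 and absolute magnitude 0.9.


d = 10^((m - M + 5)/5) = 10^((7.7 - 0.9 + 5)/5) = 229.0868

229.0868 pc


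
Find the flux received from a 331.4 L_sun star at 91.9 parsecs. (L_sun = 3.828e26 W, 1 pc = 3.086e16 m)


F = L / (4*pi*d^2) = 1.269e+29 / (4*pi*(2.836e+18)^2) = 1.255e-09

1.255e-09 W/m^2


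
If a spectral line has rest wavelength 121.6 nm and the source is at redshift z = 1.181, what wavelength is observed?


lam_obs = lam_emit * (1 + z) = 121.6 * (1 + 1.181) = 265.2096

265.2096 nm


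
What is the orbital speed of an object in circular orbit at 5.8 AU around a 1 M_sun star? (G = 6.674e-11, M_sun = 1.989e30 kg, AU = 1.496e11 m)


v = sqrt(GM/r) = sqrt(6.674e-11 * 1.989e+30 / 8.677e+11) = 12368.8892

12368.8892 m/s


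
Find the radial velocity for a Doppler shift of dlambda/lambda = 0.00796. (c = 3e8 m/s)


v = (dlambda/lambda) * c = 0.00796 * 3e8 = 2.388e+06

2.388e+06 m/s


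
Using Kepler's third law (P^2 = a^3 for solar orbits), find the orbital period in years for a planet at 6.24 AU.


P = a^(3/2) = 6.24^1.5 = 15.5875

15.5875 years


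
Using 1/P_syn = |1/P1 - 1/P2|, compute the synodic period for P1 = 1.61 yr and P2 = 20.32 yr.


1/P_syn = |1/P1 - 1/P2| = |1/1.61 - 1/20.32| => P_syn = 1.7485

1.7485 years


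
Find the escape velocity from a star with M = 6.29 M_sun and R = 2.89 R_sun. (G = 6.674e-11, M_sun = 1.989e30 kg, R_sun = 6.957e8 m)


M = 6.29 * 1.989e30 kg = 1.251081e+31 kg; R = 2.89 * 6.957e8 m = 2.010573e+09 m. v_esc = sqrt(2GM/R) = sqrt(2 * 6.674e-11 * 1.251081e+31 / 2.010573e+09) = 911361.9452

911361.9452 m/s


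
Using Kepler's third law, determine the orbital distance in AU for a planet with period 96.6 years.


a = P^(2/3) = 96.6^(2/3) = 21.0532

21.0532 AU


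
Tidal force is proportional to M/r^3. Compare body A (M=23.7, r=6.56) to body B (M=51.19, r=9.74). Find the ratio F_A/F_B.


Ratio = (M1/r1^3) / (M2/r2^3) = (23.7/6.56^3) / (51.19/9.74^3) = 1.5154

1.5154


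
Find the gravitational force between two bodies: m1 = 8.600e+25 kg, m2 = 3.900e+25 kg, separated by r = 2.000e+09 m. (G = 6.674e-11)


F = G*m1*m2/r^2 = 6.674e-11 * 8.600e+25 * 3.900e+25 / (2.000e+09)^2 = 6.674e-11 * 3.354e+51 / 4.000e+18 = 5.596e+22

5.596e+22 N


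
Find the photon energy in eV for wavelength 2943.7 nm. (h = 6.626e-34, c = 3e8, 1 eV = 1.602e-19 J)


E = hc/lambda = 6.626e-34 * 3e8 / 2.944e-06 = 6.753e-20 J = 0.4215 eV

0.4215 eV


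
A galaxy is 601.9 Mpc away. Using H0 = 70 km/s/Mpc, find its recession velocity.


v = H0 * d = 70 * 601.9 = 42133.0

42133.0 km/s


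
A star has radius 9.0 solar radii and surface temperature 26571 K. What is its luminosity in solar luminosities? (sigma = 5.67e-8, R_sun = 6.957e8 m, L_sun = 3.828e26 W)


R = 9.0 * 6.957e8 m = 6.2613e+09 m. L = 4*pi*R^2*sigma*T^4 = 4*pi*(6.2613e+09)^2 * 5.67e-8 * 26571^4 = 1.392366437e+31 W. L/L_sun = 1.392366437e+31 / 3.828e26 = 36373.2089

36373.2089 L_sun


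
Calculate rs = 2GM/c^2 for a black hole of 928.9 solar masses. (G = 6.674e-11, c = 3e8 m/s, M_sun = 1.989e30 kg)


M = 928.9 * 1.989e30 kg = 1.8475821e+33 kg. rs = 2GM/c^2 = 2 * 6.674e-11 * 1.8475821e+33 / (3e8)^2 = 2.740e+06

2.740e+06 m


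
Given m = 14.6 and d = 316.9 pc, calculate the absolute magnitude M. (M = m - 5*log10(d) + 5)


M = m - 5*log10(d) + 5 = 14.6 - 5*log10(316.9) + 5 = 7.0954

7.0954


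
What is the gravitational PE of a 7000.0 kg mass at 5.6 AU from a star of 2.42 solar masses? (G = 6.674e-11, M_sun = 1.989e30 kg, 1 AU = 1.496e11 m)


M = 2.42 * 1.989e30 kg = 4.81338e+30 kg; r = 5.6 AU * 1.496e11 m/AU = 8.3776e+11 m. U = -GM*m/r = -(6.674e-11 * 4.81338e+30 * 7000.0) / 8.3776e+11 = -2.684e+12

-2.684e+12 J


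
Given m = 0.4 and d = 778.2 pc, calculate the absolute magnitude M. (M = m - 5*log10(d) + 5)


M = m - 5*log10(d) + 5 = 0.4 - 5*log10(778.2) + 5 = -9.0555

-9.0555


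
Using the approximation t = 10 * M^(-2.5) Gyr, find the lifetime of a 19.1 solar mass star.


t = 10 * M^(-2.5) = 10 * 19.1^(-2.5) = 0.0063

0.0063 Gyr


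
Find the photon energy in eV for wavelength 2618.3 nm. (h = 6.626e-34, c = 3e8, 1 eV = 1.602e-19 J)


E = hc/lambda = 6.626e-34 * 3e8 / 2.618e-06 = 7.592e-20 J = 0.4739 eV

0.4739 eV


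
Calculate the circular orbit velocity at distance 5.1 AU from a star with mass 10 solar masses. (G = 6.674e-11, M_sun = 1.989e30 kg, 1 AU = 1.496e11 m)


v = sqrt(GM/r) = sqrt(6.674e-11 * 1.989e+31 / 7.630e+11) = 41711.865

41711.865 m/s


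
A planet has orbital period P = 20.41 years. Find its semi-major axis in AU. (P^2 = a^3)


a = P^(2/3) = 20.41^(2/3) = 7.4684

7.4684 AU


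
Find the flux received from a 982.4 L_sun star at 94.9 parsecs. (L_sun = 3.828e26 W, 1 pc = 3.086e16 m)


F = L / (4*pi*d^2) = 3.761e+29 / (4*pi*(2.929e+18)^2) = 3.489e-09

3.489e-09 W/m^2


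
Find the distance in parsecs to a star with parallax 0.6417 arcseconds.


d = 1/p = 1/0.6417 = 1.5584

1.5584 pc


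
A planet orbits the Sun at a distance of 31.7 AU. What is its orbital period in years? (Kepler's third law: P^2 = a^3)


P = a^(3/2) = 31.7^1.5 = 178.4797

178.4797 years


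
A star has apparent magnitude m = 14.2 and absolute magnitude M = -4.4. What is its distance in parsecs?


d = 10^((m - M + 5)/5) = 10^((14.2 - -4.4 + 5)/5) = 52480.746

52480.746 pc


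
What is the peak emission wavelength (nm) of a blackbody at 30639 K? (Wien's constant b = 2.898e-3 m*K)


lam_max = b / T = 2.898e-3 / 30639 = 9.459e-08 m = 94.5853 nm

94.5853 nm


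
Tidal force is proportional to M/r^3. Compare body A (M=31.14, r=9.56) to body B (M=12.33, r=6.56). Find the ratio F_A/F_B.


Ratio = (M1/r1^3) / (M2/r2^3) = (31.14/9.56^3) / (12.33/6.56^3) = 0.816

0.816


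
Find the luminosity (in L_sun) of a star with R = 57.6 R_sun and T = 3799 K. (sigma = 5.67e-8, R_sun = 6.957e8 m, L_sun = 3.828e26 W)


R = 57.6 * 6.957e8 m = 4.007232e+10 m. L = 4*pi*R^2*sigma*T^4 = 4*pi*(4.007232e+10)^2 * 5.67e-8 * 3799^4 = 2.38319221e+29 W. L/L_sun = 2.38319221e+29 / 3.828e26 = 622.5685

622.5685 L_sun


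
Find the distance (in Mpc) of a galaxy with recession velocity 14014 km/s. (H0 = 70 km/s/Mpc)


d = v / H0 = 14014 / 70 = 200.2

200.2 Mpc


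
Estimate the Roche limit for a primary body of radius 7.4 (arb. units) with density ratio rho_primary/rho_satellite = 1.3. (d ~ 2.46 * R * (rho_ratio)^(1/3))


d_Roche = 2.46 * 7.4 * 1.3^(1/3) = 19.8677

19.8677


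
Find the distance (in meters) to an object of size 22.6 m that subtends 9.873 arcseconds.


D = size / theta_rad, theta_rad = 9.873 * pi/(180*3600) = 4.787e-05, D = 472154.8284

472154.8284 m


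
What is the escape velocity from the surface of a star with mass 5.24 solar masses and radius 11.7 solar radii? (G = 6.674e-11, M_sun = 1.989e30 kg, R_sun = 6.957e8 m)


M = 5.24 * 1.989e30 kg = 1.042236e+31 kg; R = 11.7 * 6.957e8 m = 8.13969e+09 m. v_esc = sqrt(2GM/R) = sqrt(2 * 6.674e-11 * 1.042236e+31 / 8.13969e+09) = 413415.9246

413415.9246 m/s


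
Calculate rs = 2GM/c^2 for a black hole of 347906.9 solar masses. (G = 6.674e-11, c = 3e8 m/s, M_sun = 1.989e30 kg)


M = 347906.9 * 1.989e30 kg = 6.919868241e+35 kg. rs = 2GM/c^2 = 2 * 6.674e-11 * 6.919868241e+35 / (3e8)^2 = 1.026e+09

1.026e+09 m


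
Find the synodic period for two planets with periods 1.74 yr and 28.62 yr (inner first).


1/P_syn = |1/P1 - 1/P2| = |1/1.74 - 1/28.62| => P_syn = 1.8526

1.8526 years


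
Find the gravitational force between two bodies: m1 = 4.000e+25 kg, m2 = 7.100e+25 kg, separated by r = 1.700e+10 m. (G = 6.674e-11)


F = G*m1*m2/r^2 = 6.674e-11 * 4.000e+25 * 7.100e+25 / (1.700e+10)^2 = 6.674e-11 * 2.840e+51 / 2.890e+20 = 6.559e+20

6.559e+20 N


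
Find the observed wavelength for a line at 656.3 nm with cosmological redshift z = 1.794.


lam_obs = lam_emit * (1 + z) = 656.3 * (1 + 1.794) = 1833.7022

1833.7022 nm


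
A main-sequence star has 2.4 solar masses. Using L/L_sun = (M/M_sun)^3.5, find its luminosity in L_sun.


L/L_sun = (M/M_sun)^3.5 = 2.4^3.5 = 21.416

21.416 L_sun


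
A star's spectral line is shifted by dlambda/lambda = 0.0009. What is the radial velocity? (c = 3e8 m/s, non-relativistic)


v = (dlambda/lambda) * c = 0.0009 * 3e8 = 270000.0

270000.0 m/s


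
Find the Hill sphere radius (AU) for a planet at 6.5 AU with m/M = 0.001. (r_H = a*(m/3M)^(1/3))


r_H = a * (m/3M)^(1/3) = 6.5 * (0.001/3)^(1/3) = 0.4507

0.4507 AU


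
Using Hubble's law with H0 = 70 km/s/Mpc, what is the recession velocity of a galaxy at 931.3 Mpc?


v = H0 * d = 70 * 931.3 = 65191.0

65191.0 km/s


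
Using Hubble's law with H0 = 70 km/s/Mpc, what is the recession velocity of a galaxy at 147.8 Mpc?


v = H0 * d = 70 * 147.8 = 10346.0

10346.0 km/s


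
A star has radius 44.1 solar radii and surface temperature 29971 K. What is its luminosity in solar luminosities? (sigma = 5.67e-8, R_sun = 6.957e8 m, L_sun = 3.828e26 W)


R = 44.1 * 6.957e8 m = 3.068037e+10 m. L = 4*pi*R^2*sigma*T^4 = 4*pi*(3.068037e+10)^2 * 5.67e-8 * 29971^4 = 5.411517202e+32 W. L/L_sun = 5.411517202e+32 / 3.828e26 = 1.414e+06

1.414e+06 L_sun


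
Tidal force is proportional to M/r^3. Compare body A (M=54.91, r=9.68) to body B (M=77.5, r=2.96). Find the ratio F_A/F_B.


Ratio = (M1/r1^3) / (M2/r2^3) = (54.91/9.68^3) / (77.5/2.96^3) = 0.0203

0.0203


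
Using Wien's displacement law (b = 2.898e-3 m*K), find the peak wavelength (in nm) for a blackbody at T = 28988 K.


lam_max = b / T = 2.898e-3 / 28988 = 9.997e-08 m = 99.9724 nm

99.9724 nm


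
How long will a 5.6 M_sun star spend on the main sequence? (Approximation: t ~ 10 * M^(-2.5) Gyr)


t = 10 * M^(-2.5) = 10 * 5.6^(-2.5) = 0.1348

0.1348 Gyr


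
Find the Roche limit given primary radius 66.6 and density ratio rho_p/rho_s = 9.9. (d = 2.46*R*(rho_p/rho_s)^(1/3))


d_Roche = 2.46 * 66.6 * 9.9^(1/3) = 351.7934

351.7934


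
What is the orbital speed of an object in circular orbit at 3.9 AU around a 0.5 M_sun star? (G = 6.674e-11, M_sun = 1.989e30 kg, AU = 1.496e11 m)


v = sqrt(GM/r) = sqrt(6.674e-11 * 9.945e+29 / 5.834e+11) = 10665.8972

10665.8972 m/s


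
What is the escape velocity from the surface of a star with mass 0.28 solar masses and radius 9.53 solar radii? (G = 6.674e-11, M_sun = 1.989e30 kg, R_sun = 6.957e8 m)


M = 0.28 * 1.989e30 kg = 5.5692e+29 kg; R = 9.53 * 6.957e8 m = 6.630021e+09 m. v_esc = sqrt(2GM/R) = sqrt(2 * 6.674e-11 * 5.5692e+29 / 6.630021e+09) = 105888.0753

105888.0753 m/s


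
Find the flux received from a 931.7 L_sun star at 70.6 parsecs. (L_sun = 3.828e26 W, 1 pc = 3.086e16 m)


F = L / (4*pi*d^2) = 3.567e+29 / (4*pi*(2.179e+18)^2) = 5.979e-09

5.979e-09 W/m^2


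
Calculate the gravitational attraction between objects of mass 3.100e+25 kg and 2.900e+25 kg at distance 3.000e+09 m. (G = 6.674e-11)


F = G*m1*m2/r^2 = 6.674e-11 * 3.100e+25 * 2.900e+25 / (3.000e+09)^2 = 6.674e-11 * 8.990e+50 / 9.000e+18 = 6.667e+21

6.667e+21 N


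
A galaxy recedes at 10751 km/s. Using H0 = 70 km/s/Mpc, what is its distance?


d = v / H0 = 10751 / 70 = 153.5857

153.5857 Mpc


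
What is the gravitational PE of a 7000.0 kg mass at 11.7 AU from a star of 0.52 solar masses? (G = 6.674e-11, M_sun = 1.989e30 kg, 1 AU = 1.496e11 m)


M = 0.52 * 1.989e30 kg = 1.03428e+30 kg; r = 11.7 AU * 1.496e11 m/AU = 1.75032e+12 m. U = -GM*m/r = -(6.674e-11 * 1.03428e+30 * 7000.0) / 1.75032e+12 = -2.761e+11

-2.761e+11 J


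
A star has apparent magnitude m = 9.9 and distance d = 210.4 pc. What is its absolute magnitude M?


M = m - 5*log10(d) + 5 = 9.9 - 5*log10(210.4) + 5 = 3.2848

3.2848


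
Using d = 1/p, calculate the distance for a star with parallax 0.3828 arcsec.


d = 1/p = 1/0.3828 = 2.6123

2.6123 pc


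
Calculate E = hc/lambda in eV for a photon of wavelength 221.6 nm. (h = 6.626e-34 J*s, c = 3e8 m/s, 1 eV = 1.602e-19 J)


E = hc/lambda = 6.626e-34 * 3e8 / 2.216e-07 = 8.970e-19 J = 5.5994 eV

5.5994 eV


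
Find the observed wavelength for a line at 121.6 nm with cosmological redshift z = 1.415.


lam_obs = lam_emit * (1 + z) = 121.6 * (1 + 1.415) = 293.664

293.664 nm


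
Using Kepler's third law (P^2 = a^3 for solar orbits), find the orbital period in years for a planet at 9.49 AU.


P = a^(3/2) = 9.49^1.5 = 29.2347

29.2347 years


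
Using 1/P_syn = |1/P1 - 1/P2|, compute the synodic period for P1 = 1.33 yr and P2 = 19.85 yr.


1/P_syn = |1/P1 - 1/P2| = |1/1.33 - 1/19.85| => P_syn = 1.4255

1.4255 years


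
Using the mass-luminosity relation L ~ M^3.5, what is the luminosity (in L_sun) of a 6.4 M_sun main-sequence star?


L/L_sun = (M/M_sun)^3.5 = 6.4^3.5 = 663.1777

663.1777 L_sun


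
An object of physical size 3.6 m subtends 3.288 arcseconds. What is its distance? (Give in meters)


D = size / theta_rad, theta_rad = 3.288 * pi/(180*3600) = 1.594e-05, D = 225837.3791

225837.3791 m


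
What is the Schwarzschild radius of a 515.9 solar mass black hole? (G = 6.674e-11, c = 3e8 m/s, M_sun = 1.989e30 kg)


M = 515.9 * 1.989e30 kg = 1.0261251e+33 kg. rs = 2GM/c^2 = 2 * 6.674e-11 * 1.0261251e+33 / (3e8)^2 = 1.522e+06

1.522e+06 m


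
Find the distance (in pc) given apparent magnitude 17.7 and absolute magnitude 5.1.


d = 10^((m - M + 5)/5) = 10^((17.7 - 5.1 + 5)/5) = 3311.3112

3311.3112 pc


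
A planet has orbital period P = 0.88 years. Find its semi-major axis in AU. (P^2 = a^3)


a = P^(2/3) = 0.88^(2/3) = 0.9183

0.9183 AU


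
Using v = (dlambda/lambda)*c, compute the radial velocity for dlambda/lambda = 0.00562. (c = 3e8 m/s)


v = (dlambda/lambda) * c = 0.00562 * 3e8 = 1.686e+06

1.686e+06 m/s


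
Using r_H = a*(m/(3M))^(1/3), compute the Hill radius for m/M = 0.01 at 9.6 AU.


r_H = a * (m/3M)^(1/3) = 9.6 * (0.01/3)^(1/3) = 1.434

1.434 AU


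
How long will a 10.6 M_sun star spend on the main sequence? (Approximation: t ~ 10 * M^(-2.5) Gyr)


t = 10 * M^(-2.5) = 10 * 10.6^(-2.5) = 0.0273

0.0273 Gyr


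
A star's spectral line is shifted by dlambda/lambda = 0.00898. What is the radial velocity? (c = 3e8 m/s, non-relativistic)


v = (dlambda/lambda) * c = 0.00898 * 3e8 = 2.694e+06

2.694e+06 m/s


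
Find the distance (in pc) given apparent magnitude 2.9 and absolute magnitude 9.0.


d = 10^((m - M + 5)/5) = 10^((2.9 - 9.0 + 5)/5) = 0.6026

0.6026 pc


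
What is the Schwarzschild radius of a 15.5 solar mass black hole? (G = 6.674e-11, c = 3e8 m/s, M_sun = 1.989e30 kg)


M = 15.5 * 1.989e30 kg = 3.08295e+31 kg. rs = 2GM/c^2 = 2 * 6.674e-11 * 3.08295e+31 / (3e8)^2 = 45723.574

45723.574 m


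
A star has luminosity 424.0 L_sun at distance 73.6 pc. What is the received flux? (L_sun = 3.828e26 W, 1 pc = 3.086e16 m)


F = L / (4*pi*d^2) = 1.623e+29 / (4*pi*(2.271e+18)^2) = 2.504e-09

2.504e-09 W/m^2


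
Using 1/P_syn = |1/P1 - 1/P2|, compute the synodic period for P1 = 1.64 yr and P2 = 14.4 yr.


1/P_syn = |1/P1 - 1/P2| = |1/1.64 - 1/14.4| => P_syn = 1.8508

1.8508 years


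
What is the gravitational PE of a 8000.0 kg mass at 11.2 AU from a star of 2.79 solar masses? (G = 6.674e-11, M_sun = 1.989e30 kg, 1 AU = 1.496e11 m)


M = 2.79 * 1.989e30 kg = 5.54931e+30 kg; r = 11.2 AU * 1.496e11 m/AU = 1.67552e+12 m. U = -GM*m/r = -(6.674e-11 * 5.54931e+30 * 8000.0) / 1.67552e+12 = -1.768e+12

-1.768e+12 J


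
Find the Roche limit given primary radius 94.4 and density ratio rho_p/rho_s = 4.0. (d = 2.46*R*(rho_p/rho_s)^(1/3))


d_Roche = 2.46 * 94.4 * 4.0^(1/3) = 368.6326

368.6326


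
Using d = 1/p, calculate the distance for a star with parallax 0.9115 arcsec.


d = 1/p = 1/0.9115 = 1.0971

1.0971 pc


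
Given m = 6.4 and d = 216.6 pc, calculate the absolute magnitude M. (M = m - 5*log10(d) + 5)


M = m - 5*log10(d) + 5 = 6.4 - 5*log10(216.6) + 5 = -0.2783

-0.2783


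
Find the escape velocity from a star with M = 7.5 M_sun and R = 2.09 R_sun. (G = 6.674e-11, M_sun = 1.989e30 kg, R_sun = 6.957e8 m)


M = 7.5 * 1.989e30 kg = 1.49175e+31 kg; R = 2.09 * 6.957e8 m = 1.454013e+09 m. v_esc = sqrt(2GM/R) = sqrt(2 * 6.674e-11 * 1.49175e+31 / 1.454013e+09) = 1.170e+06

1.170e+06 m/s


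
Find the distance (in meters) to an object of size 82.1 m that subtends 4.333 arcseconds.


D = size / theta_rad, theta_rad = 4.333 * pi/(180*3600) = 2.101e-05, D = 3.908e+06

3.908e+06 m


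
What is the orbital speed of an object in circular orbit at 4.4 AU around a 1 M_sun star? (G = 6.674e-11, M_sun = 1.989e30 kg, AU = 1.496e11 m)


v = sqrt(GM/r) = sqrt(6.674e-11 * 1.989e+30 / 6.582e+11) = 14200.9814

14200.9814 m/s


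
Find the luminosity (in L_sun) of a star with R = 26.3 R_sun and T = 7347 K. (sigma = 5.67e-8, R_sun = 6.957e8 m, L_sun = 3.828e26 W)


R = 26.3 * 6.957e8 m = 1.829691e+10 m. L = 4*pi*R^2*sigma*T^4 = 4*pi*(1.829691e+10)^2 * 5.67e-8 * 7347^4 = 6.950060514e+29 W. L/L_sun = 6.950060514e+29 / 3.828e26 = 1815.5853

1815.5853 L_sun


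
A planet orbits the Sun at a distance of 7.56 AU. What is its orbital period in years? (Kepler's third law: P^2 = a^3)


P = a^(3/2) = 7.56^1.5 = 20.7866

20.7866 years


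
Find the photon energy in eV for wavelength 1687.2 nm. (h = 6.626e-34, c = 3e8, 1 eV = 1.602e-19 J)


E = hc/lambda = 6.626e-34 * 3e8 / 1.687e-06 = 1.178e-19 J = 0.7354 eV

0.7354 eV


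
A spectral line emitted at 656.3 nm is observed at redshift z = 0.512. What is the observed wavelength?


lam_obs = lam_emit * (1 + z) = 656.3 * (1 + 0.512) = 992.3256

992.3256 nm


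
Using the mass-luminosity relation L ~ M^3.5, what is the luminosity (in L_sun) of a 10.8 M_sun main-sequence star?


L/L_sun = (M/M_sun)^3.5 = 10.8^3.5 = 4139.8361

4139.8361 L_sun


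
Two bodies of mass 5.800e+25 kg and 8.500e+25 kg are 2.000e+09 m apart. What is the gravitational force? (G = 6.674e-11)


F = G*m1*m2/r^2 = 6.674e-11 * 5.800e+25 * 8.500e+25 / (2.000e+09)^2 = 6.674e-11 * 4.930e+51 / 4.000e+18 = 8.226e+22

8.226e+22 N


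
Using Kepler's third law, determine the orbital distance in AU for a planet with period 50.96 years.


a = P^(2/3) = 50.96^(2/3) = 13.7453

13.7453 AU


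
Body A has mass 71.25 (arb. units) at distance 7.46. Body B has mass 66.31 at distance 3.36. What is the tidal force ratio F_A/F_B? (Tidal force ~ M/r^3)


Ratio = (M1/r1^3) / (M2/r2^3) = (71.25/7.46^3) / (66.31/3.36^3) = 0.0982

0.0982


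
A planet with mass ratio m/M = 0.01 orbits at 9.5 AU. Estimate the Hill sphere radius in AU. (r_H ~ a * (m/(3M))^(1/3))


r_H = a * (m/3M)^(1/3) = 9.5 * (0.01/3)^(1/3) = 1.4191

1.4191 AU


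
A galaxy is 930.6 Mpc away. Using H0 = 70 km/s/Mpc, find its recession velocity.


v = H0 * d = 70 * 930.6 = 65142.0

65142.0 km/s


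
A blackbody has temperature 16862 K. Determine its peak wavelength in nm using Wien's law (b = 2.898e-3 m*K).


lam_max = b / T = 2.898e-3 / 16862 = 1.719e-07 m = 171.8657 nm

171.8657 nm


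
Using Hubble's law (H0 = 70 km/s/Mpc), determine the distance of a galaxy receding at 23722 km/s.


d = v / H0 = 23722 / 70 = 338.8857

338.8857 Mpc


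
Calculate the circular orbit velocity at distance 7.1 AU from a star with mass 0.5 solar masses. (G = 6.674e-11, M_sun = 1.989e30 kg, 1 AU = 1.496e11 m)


v = sqrt(GM/r) = sqrt(6.674e-11 * 9.945e+29 / 1.062e+12) = 7904.9754

7904.9754 m/s


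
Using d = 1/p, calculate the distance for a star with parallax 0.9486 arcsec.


d = 1/p = 1/0.9486 = 1.0542

1.0542 pc


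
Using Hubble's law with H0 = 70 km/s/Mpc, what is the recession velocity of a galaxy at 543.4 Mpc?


v = H0 * d = 70 * 543.4 = 38038.0

38038.0 km/s


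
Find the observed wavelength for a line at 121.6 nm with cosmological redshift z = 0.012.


lam_obs = lam_emit * (1 + z) = 121.6 * (1 + 0.012) = 123.0592

123.0592 nm


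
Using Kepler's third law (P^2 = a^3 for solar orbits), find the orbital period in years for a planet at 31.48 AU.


P = a^(3/2) = 31.48^1.5 = 176.625

176.625 years


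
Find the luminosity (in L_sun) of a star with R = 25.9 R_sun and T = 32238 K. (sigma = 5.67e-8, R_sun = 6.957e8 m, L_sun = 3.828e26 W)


R = 25.9 * 6.957e8 m = 1.801863e+10 m. L = 4*pi*R^2*sigma*T^4 = 4*pi*(1.801863e+10)^2 * 5.67e-8 * 32238^4 = 2.498669534e+32 W. L/L_sun = 2.498669534e+32 / 3.828e26 = 652734.9881

652734.9881 L_sun


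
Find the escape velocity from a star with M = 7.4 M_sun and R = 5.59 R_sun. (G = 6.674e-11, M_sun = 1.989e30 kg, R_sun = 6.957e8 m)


M = 7.4 * 1.989e30 kg = 1.47186e+31 kg; R = 5.59 * 6.957e8 m = 3.888963e+09 m. v_esc = sqrt(2GM/R) = sqrt(2 * 6.674e-11 * 1.47186e+31 / 3.888963e+09) = 710762.3994

710762.3994 m/s


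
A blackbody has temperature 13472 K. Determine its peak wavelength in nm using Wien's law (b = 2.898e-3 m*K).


lam_max = b / T = 2.898e-3 / 13472 = 2.151e-07 m = 215.1128 nm

215.1128 nm


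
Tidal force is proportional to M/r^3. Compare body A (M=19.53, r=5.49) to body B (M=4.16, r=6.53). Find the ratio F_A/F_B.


Ratio = (M1/r1^3) / (M2/r2^3) = (19.53/5.49^3) / (4.16/6.53^3) = 7.9001

7.9001


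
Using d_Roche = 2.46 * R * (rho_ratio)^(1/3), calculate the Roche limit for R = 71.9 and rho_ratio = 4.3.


d_Roche = 2.46 * 71.9 * 4.3^(1/3) = 287.6207

287.6207


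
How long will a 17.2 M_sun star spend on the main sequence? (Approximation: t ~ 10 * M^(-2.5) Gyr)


t = 10 * M^(-2.5) = 10 * 17.2^(-2.5) = 0.0082

0.0082 Gyr


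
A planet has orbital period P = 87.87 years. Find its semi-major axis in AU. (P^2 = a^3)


a = P^(2/3) = 87.87^(2/3) = 19.7649

19.7649 AU


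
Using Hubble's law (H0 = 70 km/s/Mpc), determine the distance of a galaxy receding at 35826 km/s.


d = v / H0 = 35826 / 70 = 511.8

511.8 Mpc


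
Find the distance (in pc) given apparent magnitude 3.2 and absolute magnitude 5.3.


d = 10^((m - M + 5)/5) = 10^((3.2 - 5.3 + 5)/5) = 3.8019

3.8019 pc


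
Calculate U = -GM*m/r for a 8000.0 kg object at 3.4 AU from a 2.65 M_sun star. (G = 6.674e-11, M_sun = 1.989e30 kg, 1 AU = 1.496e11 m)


M = 2.65 * 1.989e30 kg = 5.27085e+30 kg; r = 3.4 AU * 1.496e11 m/AU = 5.0864e+11 m. U = -GM*m/r = -(6.674e-11 * 5.27085e+30 * 8000.0) / 5.0864e+11 = -5.533e+12

-5.533e+12 J


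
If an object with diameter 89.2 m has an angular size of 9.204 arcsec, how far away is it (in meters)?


D = size / theta_rad, theta_rad = 9.204 * pi/(180*3600) = 4.462e-05, D = 1.999e+06

1.999e+06 m


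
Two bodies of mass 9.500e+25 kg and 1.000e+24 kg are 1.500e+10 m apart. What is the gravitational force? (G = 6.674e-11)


F = G*m1*m2/r^2 = 6.674e-11 * 9.500e+25 * 1.000e+24 / (1.500e+10)^2 = 6.674e-11 * 9.500e+49 / 2.250e+20 = 2.818e+19

2.818e+19 N


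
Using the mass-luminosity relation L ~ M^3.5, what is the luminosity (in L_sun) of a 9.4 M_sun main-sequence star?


L/L_sun = (M/M_sun)^3.5 = 9.4^3.5 = 2546.5223

2546.5223 L_sun


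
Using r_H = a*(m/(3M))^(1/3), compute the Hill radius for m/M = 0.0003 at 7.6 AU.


r_H = a * (m/3M)^(1/3) = 7.6 * (0.0003/3)^(1/3) = 0.3528

0.3528 AU


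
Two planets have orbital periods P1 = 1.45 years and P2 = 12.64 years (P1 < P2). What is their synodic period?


1/P_syn = |1/P1 - 1/P2| = |1/1.45 - 1/12.64| => P_syn = 1.6379

1.6379 years


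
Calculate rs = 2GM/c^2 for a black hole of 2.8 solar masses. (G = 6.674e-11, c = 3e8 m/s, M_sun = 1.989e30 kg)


M = 2.8 * 1.989e30 kg = 5.5692e+30 kg. rs = 2GM/c^2 = 2 * 6.674e-11 * 5.5692e+30 / (3e8)^2 = 8259.7424

8259.7424 m


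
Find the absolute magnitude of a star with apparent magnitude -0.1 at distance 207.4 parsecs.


M = m - 5*log10(d) + 5 = -0.1 - 5*log10(207.4) + 5 = -6.684

-6.684


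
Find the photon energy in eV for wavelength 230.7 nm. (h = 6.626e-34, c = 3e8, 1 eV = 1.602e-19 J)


E = hc/lambda = 6.626e-34 * 3e8 / 2.307e-07 = 8.616e-19 J = 5.3785 eV

5.3785 eV


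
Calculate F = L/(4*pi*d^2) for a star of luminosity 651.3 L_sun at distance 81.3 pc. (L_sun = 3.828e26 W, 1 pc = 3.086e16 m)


F = L / (4*pi*d^2) = 2.493e+29 / (4*pi*(2.509e+18)^2) = 3.152e-09

3.152e-09 W/m^2


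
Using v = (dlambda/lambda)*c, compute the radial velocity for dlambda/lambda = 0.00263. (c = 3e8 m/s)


v = (dlambda/lambda) * c = 0.00263 * 3e8 = 789000.0

789000.0 m/s


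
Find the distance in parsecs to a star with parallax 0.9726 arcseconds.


d = 1/p = 1/0.9726 = 1.0282

1.0282 pc


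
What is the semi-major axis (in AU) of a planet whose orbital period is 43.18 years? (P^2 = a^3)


a = P^(2/3) = 43.18^(2/3) = 12.308

12.308 AU


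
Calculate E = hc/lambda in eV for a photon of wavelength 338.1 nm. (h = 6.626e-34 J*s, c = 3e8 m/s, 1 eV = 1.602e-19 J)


E = hc/lambda = 6.626e-34 * 3e8 / 3.381e-07 = 5.879e-19 J = 3.67 eV

3.67 eV


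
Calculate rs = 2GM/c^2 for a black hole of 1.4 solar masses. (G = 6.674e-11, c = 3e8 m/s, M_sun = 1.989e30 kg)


M = 1.4 * 1.989e30 kg = 2.7846e+30 kg. rs = 2GM/c^2 = 2 * 6.674e-11 * 2.7846e+30 / (3e8)^2 = 4129.8712

4129.8712 m


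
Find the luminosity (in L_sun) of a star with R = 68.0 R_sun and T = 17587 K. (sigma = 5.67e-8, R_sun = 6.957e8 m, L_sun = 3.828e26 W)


R = 68.0 * 6.957e8 m = 4.73076e+10 m. L = 4*pi*R^2*sigma*T^4 = 4*pi*(4.73076e+10)^2 * 5.67e-8 * 17587^4 = 1.525533712e+32 W. L/L_sun = 1.525533712e+32 / 3.828e26 = 398519.7785

398519.7785 L_sun


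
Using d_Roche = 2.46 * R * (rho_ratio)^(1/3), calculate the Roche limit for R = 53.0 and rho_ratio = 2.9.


d_Roche = 2.46 * 53.0 * 2.9^(1/3) = 185.9275

185.9275


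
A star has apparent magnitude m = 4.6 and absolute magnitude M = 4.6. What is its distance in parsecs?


d = 10^((m - M + 5)/5) = 10^((4.6 - 4.6 + 5)/5) = 10.0

10.0 pc


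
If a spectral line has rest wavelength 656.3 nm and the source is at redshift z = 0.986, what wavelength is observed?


lam_obs = lam_emit * (1 + z) = 656.3 * (1 + 0.986) = 1303.4118

1303.4118 nm


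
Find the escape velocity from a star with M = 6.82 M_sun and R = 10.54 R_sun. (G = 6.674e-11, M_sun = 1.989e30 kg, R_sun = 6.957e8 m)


M = 6.82 * 1.989e30 kg = 1.356498e+31 kg; R = 10.54 * 6.957e8 m = 7.332678e+09 m. v_esc = sqrt(2GM/R) = sqrt(2 * 6.674e-11 * 1.356498e+31 / 7.332678e+09) = 496919.879

496919.879 m/s


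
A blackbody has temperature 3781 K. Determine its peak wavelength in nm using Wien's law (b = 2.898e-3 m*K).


lam_max = b / T = 2.898e-3 / 3781 = 7.665e-07 m = 766.4639 nm

766.4639 nm


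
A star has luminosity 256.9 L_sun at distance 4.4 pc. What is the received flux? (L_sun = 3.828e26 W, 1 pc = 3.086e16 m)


F = L / (4*pi*d^2) = 9.834e+28 / (4*pi*(1.358e+17)^2) = 4.245e-07

4.245e-07 W/m^2


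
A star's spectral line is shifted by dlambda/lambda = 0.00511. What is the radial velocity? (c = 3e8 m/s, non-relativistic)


v = (dlambda/lambda) * c = 0.00511 * 3e8 = 1.533e+06

1.533e+06 m/s


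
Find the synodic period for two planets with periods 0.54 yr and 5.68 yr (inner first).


1/P_syn = |1/P1 - 1/P2| = |1/0.54 - 1/5.68| => P_syn = 0.5967

0.5967 years


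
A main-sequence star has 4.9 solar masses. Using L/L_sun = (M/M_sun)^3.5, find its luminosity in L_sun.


L/L_sun = (M/M_sun)^3.5 = 4.9^3.5 = 260.4272

260.4272 L_sun


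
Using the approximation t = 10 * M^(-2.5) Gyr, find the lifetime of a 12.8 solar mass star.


t = 10 * M^(-2.5) = 10 * 12.8^(-2.5) = 0.0171

0.0171 Gyr


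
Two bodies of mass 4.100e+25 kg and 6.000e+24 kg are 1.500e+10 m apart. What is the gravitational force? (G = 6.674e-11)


F = G*m1*m2/r^2 = 6.674e-11 * 4.100e+25 * 6.000e+24 / (1.500e+10)^2 = 6.674e-11 * 2.460e+50 / 2.250e+20 = 7.297e+19

7.297e+19 N


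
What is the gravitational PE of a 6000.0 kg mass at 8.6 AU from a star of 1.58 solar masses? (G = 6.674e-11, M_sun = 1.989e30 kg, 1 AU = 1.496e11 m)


M = 1.58 * 1.989e30 kg = 3.14262e+30 kg; r = 8.6 AU * 1.496e11 m/AU = 1.28656e+12 m. U = -GM*m/r = -(6.674e-11 * 3.14262e+30 * 6000.0) / 1.28656e+12 = -9.781e+11

-9.781e+11 J


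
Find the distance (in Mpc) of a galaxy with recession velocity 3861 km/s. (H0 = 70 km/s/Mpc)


d = v / H0 = 3861 / 70 = 55.1571

55.1571 Mpc


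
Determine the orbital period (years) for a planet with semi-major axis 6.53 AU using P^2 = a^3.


P = a^(3/2) = 6.53^1.5 = 16.6867

16.6867 years


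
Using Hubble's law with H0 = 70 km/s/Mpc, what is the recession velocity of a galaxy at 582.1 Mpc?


v = H0 * d = 70 * 582.1 = 40747.0

40747.0 km/s


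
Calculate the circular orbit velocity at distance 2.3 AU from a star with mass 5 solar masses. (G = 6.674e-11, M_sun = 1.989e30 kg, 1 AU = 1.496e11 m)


v = sqrt(GM/r) = sqrt(6.674e-11 * 9.945e+30 / 3.441e+11) = 43920.3488

43920.3488 m/s


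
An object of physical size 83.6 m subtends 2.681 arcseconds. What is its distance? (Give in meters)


D = size / theta_rad, theta_rad = 2.681 * pi/(180*3600) = 1.300e-05, D = 6.432e+06

6.432e+06 m


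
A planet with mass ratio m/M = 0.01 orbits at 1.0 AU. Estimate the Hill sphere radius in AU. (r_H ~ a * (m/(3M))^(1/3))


r_H = a * (m/3M)^(1/3) = 1.0 * (0.01/3)^(1/3) = 0.1494

0.1494 AU


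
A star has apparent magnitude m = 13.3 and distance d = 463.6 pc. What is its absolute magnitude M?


M = m - 5*log10(d) + 5 = 13.3 - 5*log10(463.6) + 5 = 4.9693

4.9693


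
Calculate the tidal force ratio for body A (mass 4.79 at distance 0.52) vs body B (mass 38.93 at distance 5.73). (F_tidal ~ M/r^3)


Ratio = (M1/r1^3) / (M2/r2^3) = (4.79/0.52^3) / (38.93/5.73^3) = 164.6285

164.6285


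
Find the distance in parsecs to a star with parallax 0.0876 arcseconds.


d = 1/p = 1/0.0876 = 11.4155

11.4155 pc


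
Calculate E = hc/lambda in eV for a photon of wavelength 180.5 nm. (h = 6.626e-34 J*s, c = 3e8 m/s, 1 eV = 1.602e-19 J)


E = hc/lambda = 6.626e-34 * 3e8 / 1.805e-07 = 1.101e-18 J = 6.8744 eV

6.8744 eV


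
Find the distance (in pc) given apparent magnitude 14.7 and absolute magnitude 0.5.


d = 10^((m - M + 5)/5) = 10^((14.7 - 0.5 + 5)/5) = 6918.3097

6918.3097 pc


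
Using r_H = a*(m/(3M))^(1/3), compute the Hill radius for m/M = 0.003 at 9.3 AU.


r_H = a * (m/3M)^(1/3) = 9.3 * (0.003/3)^(1/3) = 0.93

0.93 AU


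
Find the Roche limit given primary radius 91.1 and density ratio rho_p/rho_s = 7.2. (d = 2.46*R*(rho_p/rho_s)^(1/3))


d_Roche = 2.46 * 91.1 * 7.2^(1/3) = 432.7439

432.7439


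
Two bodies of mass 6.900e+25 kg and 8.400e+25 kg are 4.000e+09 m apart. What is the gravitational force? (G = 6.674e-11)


F = G*m1*m2/r^2 = 6.674e-11 * 6.900e+25 * 8.400e+25 / (4.000e+09)^2 = 6.674e-11 * 5.796e+51 / 1.600e+19 = 2.418e+22

2.418e+22 N


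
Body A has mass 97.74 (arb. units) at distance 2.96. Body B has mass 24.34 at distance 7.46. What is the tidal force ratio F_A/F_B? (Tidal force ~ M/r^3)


Ratio = (M1/r1^3) / (M2/r2^3) = (97.74/2.96^3) / (24.34/7.46^3) = 64.2826

64.2826


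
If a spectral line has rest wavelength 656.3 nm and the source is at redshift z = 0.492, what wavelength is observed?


lam_obs = lam_emit * (1 + z) = 656.3 * (1 + 0.492) = 979.1996

979.1996 nm


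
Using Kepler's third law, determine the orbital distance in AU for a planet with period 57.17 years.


a = P^(2/3) = 57.17^(2/3) = 14.8404

14.8404 AU


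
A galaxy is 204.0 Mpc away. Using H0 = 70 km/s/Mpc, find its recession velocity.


v = H0 * d = 70 * 204.0 = 14280.0

14280.0 km/s


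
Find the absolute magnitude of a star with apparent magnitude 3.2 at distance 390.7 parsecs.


M = m - 5*log10(d) + 5 = 3.2 - 5*log10(390.7) + 5 = -4.7592

-4.7592


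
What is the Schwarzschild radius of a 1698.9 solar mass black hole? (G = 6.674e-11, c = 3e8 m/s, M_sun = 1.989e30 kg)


M = 1698.9 * 1.989e30 kg = 3.3791121e+33 kg. rs = 2GM/c^2 = 2 * 6.674e-11 * 3.3791121e+33 / (3e8)^2 = 5.012e+06

5.012e+06 m


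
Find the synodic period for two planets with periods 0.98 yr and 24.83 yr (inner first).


1/P_syn = |1/P1 - 1/P2| = |1/0.98 - 1/24.83| => P_syn = 1.0203

1.0203 years


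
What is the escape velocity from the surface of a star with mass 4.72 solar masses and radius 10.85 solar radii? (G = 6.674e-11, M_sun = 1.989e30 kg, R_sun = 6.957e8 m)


M = 4.72 * 1.989e30 kg = 9.38808e+30 kg; R = 10.85 * 6.957e8 m = 7.548345e+09 m. v_esc = sqrt(2GM/R) = sqrt(2 * 6.674e-11 * 9.38808e+30 / 7.548345e+09) = 407446.5259

407446.5259 m/s


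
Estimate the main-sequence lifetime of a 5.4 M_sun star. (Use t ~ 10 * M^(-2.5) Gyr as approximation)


t = 10 * M^(-2.5) = 10 * 5.4^(-2.5) = 0.1476

0.1476 Gyr
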